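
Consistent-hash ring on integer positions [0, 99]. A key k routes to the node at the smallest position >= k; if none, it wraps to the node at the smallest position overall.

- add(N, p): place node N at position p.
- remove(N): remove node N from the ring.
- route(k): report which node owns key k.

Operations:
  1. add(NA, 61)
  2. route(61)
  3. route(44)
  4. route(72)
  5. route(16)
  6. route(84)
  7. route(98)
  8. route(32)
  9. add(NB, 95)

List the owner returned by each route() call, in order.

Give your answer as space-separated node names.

Op 1: add NA@61 -> ring=[61:NA]
Op 2: route key 61: smallest pos >= 61 is 61 -> NA
Op 3: route key 44: smallest pos >= 44 is 61 -> NA
Op 4: route key 72: none >= 72, wrap to smallest pos 61 -> NA
Op 5: route key 16: smallest pos >= 16 is 61 -> NA
Op 6: route key 84: none >= 84, wrap to smallest pos 61 -> NA
Op 7: route key 98: none >= 98, wrap to smallest pos 61 -> NA
Op 8: route key 32: smallest pos >= 32 is 61 -> NA
Op 9: add NB@95 -> ring=[61:NA,95:NB]

Answer: NA NA NA NA NA NA NA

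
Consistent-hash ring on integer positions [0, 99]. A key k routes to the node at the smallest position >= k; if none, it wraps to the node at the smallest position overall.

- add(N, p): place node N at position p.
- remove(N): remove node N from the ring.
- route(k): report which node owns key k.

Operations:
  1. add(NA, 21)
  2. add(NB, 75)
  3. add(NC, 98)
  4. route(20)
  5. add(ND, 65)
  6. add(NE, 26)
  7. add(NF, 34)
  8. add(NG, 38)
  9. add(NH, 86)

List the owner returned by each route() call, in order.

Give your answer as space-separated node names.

Op 1: add NA@21 -> ring=[21:NA]
Op 2: add NB@75 -> ring=[21:NA,75:NB]
Op 3: add NC@98 -> ring=[21:NA,75:NB,98:NC]
Op 4: route key 20: smallest pos >= 20 is 21 -> NA
Op 5: add ND@65 -> ring=[21:NA,65:ND,75:NB,98:NC]
Op 6: add NE@26 -> ring=[21:NA,26:NE,65:ND,75:NB,98:NC]
Op 7: add NF@34 -> ring=[21:NA,26:NE,34:NF,65:ND,75:NB,98:NC]
Op 8: add NG@38 -> ring=[21:NA,26:NE,34:NF,38:NG,65:ND,75:NB,98:NC]
Op 9: add NH@86 -> ring=[21:NA,26:NE,34:NF,38:NG,65:ND,75:NB,86:NH,98:NC]

Answer: NA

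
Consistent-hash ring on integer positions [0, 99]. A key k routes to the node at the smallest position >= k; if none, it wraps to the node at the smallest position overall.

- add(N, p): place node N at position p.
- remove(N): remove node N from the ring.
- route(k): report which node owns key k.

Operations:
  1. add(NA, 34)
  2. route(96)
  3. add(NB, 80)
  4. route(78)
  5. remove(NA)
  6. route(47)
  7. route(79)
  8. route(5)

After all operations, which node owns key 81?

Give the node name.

Answer: NB

Derivation:
Op 1: add NA@34 -> ring=[34:NA]
Op 2: route key 96: none >= 96, wrap to smallest pos 34 -> NA
Op 3: add NB@80 -> ring=[34:NA,80:NB]
Op 4: route key 78: smallest pos >= 78 is 80 -> NB
Op 5: remove NA -> ring=[80:NB]
Op 6: route key 47: smallest pos >= 47 is 80 -> NB
Op 7: route key 79: smallest pos >= 79 is 80 -> NB
Op 8: route key 5: smallest pos >= 5 is 80 -> NB
Final route key 81: none >= 81, wrap to smallest pos 80 -> NB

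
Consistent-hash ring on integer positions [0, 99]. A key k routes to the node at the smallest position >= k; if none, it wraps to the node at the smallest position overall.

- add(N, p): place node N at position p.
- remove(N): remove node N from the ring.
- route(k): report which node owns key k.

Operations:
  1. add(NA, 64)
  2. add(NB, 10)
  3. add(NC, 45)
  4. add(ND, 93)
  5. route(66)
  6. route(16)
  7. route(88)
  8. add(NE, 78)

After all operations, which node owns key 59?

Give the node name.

Op 1: add NA@64 -> ring=[64:NA]
Op 2: add NB@10 -> ring=[10:NB,64:NA]
Op 3: add NC@45 -> ring=[10:NB,45:NC,64:NA]
Op 4: add ND@93 -> ring=[10:NB,45:NC,64:NA,93:ND]
Op 5: route key 66: smallest pos >= 66 is 93 -> ND
Op 6: route key 16: smallest pos >= 16 is 45 -> NC
Op 7: route key 88: smallest pos >= 88 is 93 -> ND
Op 8: add NE@78 -> ring=[10:NB,45:NC,64:NA,78:NE,93:ND]
Final route key 59: smallest pos >= 59 is 64 -> NA

Answer: NA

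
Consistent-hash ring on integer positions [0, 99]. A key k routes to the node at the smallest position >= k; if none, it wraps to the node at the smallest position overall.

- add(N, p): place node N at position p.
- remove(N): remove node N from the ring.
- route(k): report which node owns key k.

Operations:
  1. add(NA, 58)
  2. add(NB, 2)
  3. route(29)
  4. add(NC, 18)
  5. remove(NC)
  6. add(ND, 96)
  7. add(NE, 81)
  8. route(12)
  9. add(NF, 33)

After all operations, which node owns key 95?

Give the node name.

Op 1: add NA@58 -> ring=[58:NA]
Op 2: add NB@2 -> ring=[2:NB,58:NA]
Op 3: route key 29: smallest pos >= 29 is 58 -> NA
Op 4: add NC@18 -> ring=[2:NB,18:NC,58:NA]
Op 5: remove NC -> ring=[2:NB,58:NA]
Op 6: add ND@96 -> ring=[2:NB,58:NA,96:ND]
Op 7: add NE@81 -> ring=[2:NB,58:NA,81:NE,96:ND]
Op 8: route key 12: smallest pos >= 12 is 58 -> NA
Op 9: add NF@33 -> ring=[2:NB,33:NF,58:NA,81:NE,96:ND]
Final route key 95: smallest pos >= 95 is 96 -> ND

Answer: ND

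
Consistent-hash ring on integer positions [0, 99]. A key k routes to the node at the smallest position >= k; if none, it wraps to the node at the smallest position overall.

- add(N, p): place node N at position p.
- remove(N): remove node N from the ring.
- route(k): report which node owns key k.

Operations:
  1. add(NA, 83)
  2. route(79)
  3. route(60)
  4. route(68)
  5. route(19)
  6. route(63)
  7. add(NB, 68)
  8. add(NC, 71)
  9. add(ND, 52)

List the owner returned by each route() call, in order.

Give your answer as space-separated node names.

Op 1: add NA@83 -> ring=[83:NA]
Op 2: route key 79: smallest pos >= 79 is 83 -> NA
Op 3: route key 60: smallest pos >= 60 is 83 -> NA
Op 4: route key 68: smallest pos >= 68 is 83 -> NA
Op 5: route key 19: smallest pos >= 19 is 83 -> NA
Op 6: route key 63: smallest pos >= 63 is 83 -> NA
Op 7: add NB@68 -> ring=[68:NB,83:NA]
Op 8: add NC@71 -> ring=[68:NB,71:NC,83:NA]
Op 9: add ND@52 -> ring=[52:ND,68:NB,71:NC,83:NA]

Answer: NA NA NA NA NA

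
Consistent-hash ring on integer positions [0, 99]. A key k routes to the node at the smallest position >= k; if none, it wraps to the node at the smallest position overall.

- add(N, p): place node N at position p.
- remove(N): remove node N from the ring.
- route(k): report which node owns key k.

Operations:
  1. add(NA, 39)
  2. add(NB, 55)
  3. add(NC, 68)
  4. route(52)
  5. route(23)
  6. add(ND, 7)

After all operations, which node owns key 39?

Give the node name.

Op 1: add NA@39 -> ring=[39:NA]
Op 2: add NB@55 -> ring=[39:NA,55:NB]
Op 3: add NC@68 -> ring=[39:NA,55:NB,68:NC]
Op 4: route key 52: smallest pos >= 52 is 55 -> NB
Op 5: route key 23: smallest pos >= 23 is 39 -> NA
Op 6: add ND@7 -> ring=[7:ND,39:NA,55:NB,68:NC]
Final route key 39: smallest pos >= 39 is 39 -> NA

Answer: NA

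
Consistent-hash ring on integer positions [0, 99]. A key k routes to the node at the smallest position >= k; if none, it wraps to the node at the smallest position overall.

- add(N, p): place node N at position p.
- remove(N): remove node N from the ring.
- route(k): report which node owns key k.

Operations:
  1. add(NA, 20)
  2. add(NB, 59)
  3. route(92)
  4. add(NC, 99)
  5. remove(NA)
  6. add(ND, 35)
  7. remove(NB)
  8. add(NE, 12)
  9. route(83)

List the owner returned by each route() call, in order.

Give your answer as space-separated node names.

Op 1: add NA@20 -> ring=[20:NA]
Op 2: add NB@59 -> ring=[20:NA,59:NB]
Op 3: route key 92: none >= 92, wrap to smallest pos 20 -> NA
Op 4: add NC@99 -> ring=[20:NA,59:NB,99:NC]
Op 5: remove NA -> ring=[59:NB,99:NC]
Op 6: add ND@35 -> ring=[35:ND,59:NB,99:NC]
Op 7: remove NB -> ring=[35:ND,99:NC]
Op 8: add NE@12 -> ring=[12:NE,35:ND,99:NC]
Op 9: route key 83: smallest pos >= 83 is 99 -> NC

Answer: NA NC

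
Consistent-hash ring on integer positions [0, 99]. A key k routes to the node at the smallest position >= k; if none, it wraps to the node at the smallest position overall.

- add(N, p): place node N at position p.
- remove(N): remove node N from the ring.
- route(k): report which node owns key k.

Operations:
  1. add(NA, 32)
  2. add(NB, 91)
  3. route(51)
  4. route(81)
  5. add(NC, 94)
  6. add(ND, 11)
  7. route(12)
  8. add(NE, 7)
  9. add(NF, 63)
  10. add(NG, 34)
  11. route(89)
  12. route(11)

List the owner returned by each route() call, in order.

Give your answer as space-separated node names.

Answer: NB NB NA NB ND

Derivation:
Op 1: add NA@32 -> ring=[32:NA]
Op 2: add NB@91 -> ring=[32:NA,91:NB]
Op 3: route key 51: smallest pos >= 51 is 91 -> NB
Op 4: route key 81: smallest pos >= 81 is 91 -> NB
Op 5: add NC@94 -> ring=[32:NA,91:NB,94:NC]
Op 6: add ND@11 -> ring=[11:ND,32:NA,91:NB,94:NC]
Op 7: route key 12: smallest pos >= 12 is 32 -> NA
Op 8: add NE@7 -> ring=[7:NE,11:ND,32:NA,91:NB,94:NC]
Op 9: add NF@63 -> ring=[7:NE,11:ND,32:NA,63:NF,91:NB,94:NC]
Op 10: add NG@34 -> ring=[7:NE,11:ND,32:NA,34:NG,63:NF,91:NB,94:NC]
Op 11: route key 89: smallest pos >= 89 is 91 -> NB
Op 12: route key 11: smallest pos >= 11 is 11 -> ND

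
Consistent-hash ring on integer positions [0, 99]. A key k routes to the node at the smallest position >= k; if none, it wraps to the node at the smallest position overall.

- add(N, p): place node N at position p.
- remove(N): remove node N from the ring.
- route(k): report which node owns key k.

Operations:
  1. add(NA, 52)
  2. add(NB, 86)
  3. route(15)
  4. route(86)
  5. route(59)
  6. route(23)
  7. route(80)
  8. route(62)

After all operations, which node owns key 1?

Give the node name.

Op 1: add NA@52 -> ring=[52:NA]
Op 2: add NB@86 -> ring=[52:NA,86:NB]
Op 3: route key 15: smallest pos >= 15 is 52 -> NA
Op 4: route key 86: smallest pos >= 86 is 86 -> NB
Op 5: route key 59: smallest pos >= 59 is 86 -> NB
Op 6: route key 23: smallest pos >= 23 is 52 -> NA
Op 7: route key 80: smallest pos >= 80 is 86 -> NB
Op 8: route key 62: smallest pos >= 62 is 86 -> NB
Final route key 1: smallest pos >= 1 is 52 -> NA

Answer: NA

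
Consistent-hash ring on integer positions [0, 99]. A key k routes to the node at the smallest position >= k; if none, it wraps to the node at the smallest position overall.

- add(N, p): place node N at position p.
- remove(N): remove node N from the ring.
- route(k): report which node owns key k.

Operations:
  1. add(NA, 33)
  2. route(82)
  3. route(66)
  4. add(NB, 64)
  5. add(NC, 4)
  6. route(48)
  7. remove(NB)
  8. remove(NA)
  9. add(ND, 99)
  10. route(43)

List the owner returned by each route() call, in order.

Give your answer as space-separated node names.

Op 1: add NA@33 -> ring=[33:NA]
Op 2: route key 82: none >= 82, wrap to smallest pos 33 -> NA
Op 3: route key 66: none >= 66, wrap to smallest pos 33 -> NA
Op 4: add NB@64 -> ring=[33:NA,64:NB]
Op 5: add NC@4 -> ring=[4:NC,33:NA,64:NB]
Op 6: route key 48: smallest pos >= 48 is 64 -> NB
Op 7: remove NB -> ring=[4:NC,33:NA]
Op 8: remove NA -> ring=[4:NC]
Op 9: add ND@99 -> ring=[4:NC,99:ND]
Op 10: route key 43: smallest pos >= 43 is 99 -> ND

Answer: NA NA NB ND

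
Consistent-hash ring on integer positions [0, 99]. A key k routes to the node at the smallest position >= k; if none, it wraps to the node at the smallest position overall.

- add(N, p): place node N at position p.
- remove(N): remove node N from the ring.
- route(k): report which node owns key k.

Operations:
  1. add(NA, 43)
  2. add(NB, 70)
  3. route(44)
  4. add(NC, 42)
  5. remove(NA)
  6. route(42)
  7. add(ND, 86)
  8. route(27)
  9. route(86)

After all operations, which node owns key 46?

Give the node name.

Op 1: add NA@43 -> ring=[43:NA]
Op 2: add NB@70 -> ring=[43:NA,70:NB]
Op 3: route key 44: smallest pos >= 44 is 70 -> NB
Op 4: add NC@42 -> ring=[42:NC,43:NA,70:NB]
Op 5: remove NA -> ring=[42:NC,70:NB]
Op 6: route key 42: smallest pos >= 42 is 42 -> NC
Op 7: add ND@86 -> ring=[42:NC,70:NB,86:ND]
Op 8: route key 27: smallest pos >= 27 is 42 -> NC
Op 9: route key 86: smallest pos >= 86 is 86 -> ND
Final route key 46: smallest pos >= 46 is 70 -> NB

Answer: NB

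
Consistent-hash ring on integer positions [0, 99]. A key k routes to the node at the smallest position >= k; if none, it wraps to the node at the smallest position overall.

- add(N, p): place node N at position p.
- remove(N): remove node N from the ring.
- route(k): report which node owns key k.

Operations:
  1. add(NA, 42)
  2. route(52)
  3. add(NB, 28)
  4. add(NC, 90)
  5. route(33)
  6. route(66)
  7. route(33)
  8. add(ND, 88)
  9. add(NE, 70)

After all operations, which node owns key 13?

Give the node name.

Op 1: add NA@42 -> ring=[42:NA]
Op 2: route key 52: none >= 52, wrap to smallest pos 42 -> NA
Op 3: add NB@28 -> ring=[28:NB,42:NA]
Op 4: add NC@90 -> ring=[28:NB,42:NA,90:NC]
Op 5: route key 33: smallest pos >= 33 is 42 -> NA
Op 6: route key 66: smallest pos >= 66 is 90 -> NC
Op 7: route key 33: smallest pos >= 33 is 42 -> NA
Op 8: add ND@88 -> ring=[28:NB,42:NA,88:ND,90:NC]
Op 9: add NE@70 -> ring=[28:NB,42:NA,70:NE,88:ND,90:NC]
Final route key 13: smallest pos >= 13 is 28 -> NB

Answer: NB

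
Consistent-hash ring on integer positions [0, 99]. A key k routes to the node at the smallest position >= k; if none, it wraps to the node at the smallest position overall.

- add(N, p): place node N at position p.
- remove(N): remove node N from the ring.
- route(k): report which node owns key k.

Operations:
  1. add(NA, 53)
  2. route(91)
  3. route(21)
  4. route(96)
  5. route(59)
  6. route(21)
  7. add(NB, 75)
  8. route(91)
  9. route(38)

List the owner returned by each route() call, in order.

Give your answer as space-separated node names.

Answer: NA NA NA NA NA NA NA

Derivation:
Op 1: add NA@53 -> ring=[53:NA]
Op 2: route key 91: none >= 91, wrap to smallest pos 53 -> NA
Op 3: route key 21: smallest pos >= 21 is 53 -> NA
Op 4: route key 96: none >= 96, wrap to smallest pos 53 -> NA
Op 5: route key 59: none >= 59, wrap to smallest pos 53 -> NA
Op 6: route key 21: smallest pos >= 21 is 53 -> NA
Op 7: add NB@75 -> ring=[53:NA,75:NB]
Op 8: route key 91: none >= 91, wrap to smallest pos 53 -> NA
Op 9: route key 38: smallest pos >= 38 is 53 -> NA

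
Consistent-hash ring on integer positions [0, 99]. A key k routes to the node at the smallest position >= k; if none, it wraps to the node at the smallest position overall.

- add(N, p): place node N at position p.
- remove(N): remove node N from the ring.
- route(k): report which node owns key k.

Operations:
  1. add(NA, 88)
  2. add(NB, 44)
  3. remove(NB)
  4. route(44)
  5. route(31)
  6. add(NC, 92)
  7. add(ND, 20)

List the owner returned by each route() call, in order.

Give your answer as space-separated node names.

Answer: NA NA

Derivation:
Op 1: add NA@88 -> ring=[88:NA]
Op 2: add NB@44 -> ring=[44:NB,88:NA]
Op 3: remove NB -> ring=[88:NA]
Op 4: route key 44: smallest pos >= 44 is 88 -> NA
Op 5: route key 31: smallest pos >= 31 is 88 -> NA
Op 6: add NC@92 -> ring=[88:NA,92:NC]
Op 7: add ND@20 -> ring=[20:ND,88:NA,92:NC]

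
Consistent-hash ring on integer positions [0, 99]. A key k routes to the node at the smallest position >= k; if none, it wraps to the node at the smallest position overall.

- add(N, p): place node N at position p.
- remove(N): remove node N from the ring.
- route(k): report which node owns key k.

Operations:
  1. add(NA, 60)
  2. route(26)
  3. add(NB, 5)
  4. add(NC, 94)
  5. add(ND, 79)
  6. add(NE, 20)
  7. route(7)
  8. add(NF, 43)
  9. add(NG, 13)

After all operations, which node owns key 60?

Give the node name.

Answer: NA

Derivation:
Op 1: add NA@60 -> ring=[60:NA]
Op 2: route key 26: smallest pos >= 26 is 60 -> NA
Op 3: add NB@5 -> ring=[5:NB,60:NA]
Op 4: add NC@94 -> ring=[5:NB,60:NA,94:NC]
Op 5: add ND@79 -> ring=[5:NB,60:NA,79:ND,94:NC]
Op 6: add NE@20 -> ring=[5:NB,20:NE,60:NA,79:ND,94:NC]
Op 7: route key 7: smallest pos >= 7 is 20 -> NE
Op 8: add NF@43 -> ring=[5:NB,20:NE,43:NF,60:NA,79:ND,94:NC]
Op 9: add NG@13 -> ring=[5:NB,13:NG,20:NE,43:NF,60:NA,79:ND,94:NC]
Final route key 60: smallest pos >= 60 is 60 -> NA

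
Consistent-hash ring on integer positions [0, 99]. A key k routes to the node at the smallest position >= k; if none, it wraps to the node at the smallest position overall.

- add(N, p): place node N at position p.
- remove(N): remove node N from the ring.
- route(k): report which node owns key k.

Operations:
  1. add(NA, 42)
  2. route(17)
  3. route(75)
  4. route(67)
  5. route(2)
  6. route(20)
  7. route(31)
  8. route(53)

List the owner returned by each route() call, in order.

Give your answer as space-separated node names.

Op 1: add NA@42 -> ring=[42:NA]
Op 2: route key 17: smallest pos >= 17 is 42 -> NA
Op 3: route key 75: none >= 75, wrap to smallest pos 42 -> NA
Op 4: route key 67: none >= 67, wrap to smallest pos 42 -> NA
Op 5: route key 2: smallest pos >= 2 is 42 -> NA
Op 6: route key 20: smallest pos >= 20 is 42 -> NA
Op 7: route key 31: smallest pos >= 31 is 42 -> NA
Op 8: route key 53: none >= 53, wrap to smallest pos 42 -> NA

Answer: NA NA NA NA NA NA NA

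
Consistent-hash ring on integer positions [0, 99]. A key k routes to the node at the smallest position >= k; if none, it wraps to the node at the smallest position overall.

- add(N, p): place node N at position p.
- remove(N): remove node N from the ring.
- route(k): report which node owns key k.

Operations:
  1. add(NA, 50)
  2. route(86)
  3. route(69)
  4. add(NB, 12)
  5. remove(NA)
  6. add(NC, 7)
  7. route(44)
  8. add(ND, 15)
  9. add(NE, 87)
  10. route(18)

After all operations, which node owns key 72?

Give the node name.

Answer: NE

Derivation:
Op 1: add NA@50 -> ring=[50:NA]
Op 2: route key 86: none >= 86, wrap to smallest pos 50 -> NA
Op 3: route key 69: none >= 69, wrap to smallest pos 50 -> NA
Op 4: add NB@12 -> ring=[12:NB,50:NA]
Op 5: remove NA -> ring=[12:NB]
Op 6: add NC@7 -> ring=[7:NC,12:NB]
Op 7: route key 44: none >= 44, wrap to smallest pos 7 -> NC
Op 8: add ND@15 -> ring=[7:NC,12:NB,15:ND]
Op 9: add NE@87 -> ring=[7:NC,12:NB,15:ND,87:NE]
Op 10: route key 18: smallest pos >= 18 is 87 -> NE
Final route key 72: smallest pos >= 72 is 87 -> NE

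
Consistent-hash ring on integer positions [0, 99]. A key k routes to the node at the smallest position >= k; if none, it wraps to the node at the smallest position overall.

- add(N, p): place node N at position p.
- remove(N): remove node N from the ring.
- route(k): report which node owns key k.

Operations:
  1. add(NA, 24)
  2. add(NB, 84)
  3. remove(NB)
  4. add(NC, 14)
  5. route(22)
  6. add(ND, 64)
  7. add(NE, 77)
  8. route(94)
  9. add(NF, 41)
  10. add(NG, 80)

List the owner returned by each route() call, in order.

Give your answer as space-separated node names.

Op 1: add NA@24 -> ring=[24:NA]
Op 2: add NB@84 -> ring=[24:NA,84:NB]
Op 3: remove NB -> ring=[24:NA]
Op 4: add NC@14 -> ring=[14:NC,24:NA]
Op 5: route key 22: smallest pos >= 22 is 24 -> NA
Op 6: add ND@64 -> ring=[14:NC,24:NA,64:ND]
Op 7: add NE@77 -> ring=[14:NC,24:NA,64:ND,77:NE]
Op 8: route key 94: none >= 94, wrap to smallest pos 14 -> NC
Op 9: add NF@41 -> ring=[14:NC,24:NA,41:NF,64:ND,77:NE]
Op 10: add NG@80 -> ring=[14:NC,24:NA,41:NF,64:ND,77:NE,80:NG]

Answer: NA NC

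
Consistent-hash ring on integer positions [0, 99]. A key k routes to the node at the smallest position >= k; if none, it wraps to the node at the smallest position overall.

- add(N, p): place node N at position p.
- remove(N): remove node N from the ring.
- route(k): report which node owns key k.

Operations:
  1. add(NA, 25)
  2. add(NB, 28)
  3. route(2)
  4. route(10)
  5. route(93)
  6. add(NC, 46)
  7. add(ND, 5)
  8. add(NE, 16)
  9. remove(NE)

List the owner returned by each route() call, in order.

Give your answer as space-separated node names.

Op 1: add NA@25 -> ring=[25:NA]
Op 2: add NB@28 -> ring=[25:NA,28:NB]
Op 3: route key 2: smallest pos >= 2 is 25 -> NA
Op 4: route key 10: smallest pos >= 10 is 25 -> NA
Op 5: route key 93: none >= 93, wrap to smallest pos 25 -> NA
Op 6: add NC@46 -> ring=[25:NA,28:NB,46:NC]
Op 7: add ND@5 -> ring=[5:ND,25:NA,28:NB,46:NC]
Op 8: add NE@16 -> ring=[5:ND,16:NE,25:NA,28:NB,46:NC]
Op 9: remove NE -> ring=[5:ND,25:NA,28:NB,46:NC]

Answer: NA NA NA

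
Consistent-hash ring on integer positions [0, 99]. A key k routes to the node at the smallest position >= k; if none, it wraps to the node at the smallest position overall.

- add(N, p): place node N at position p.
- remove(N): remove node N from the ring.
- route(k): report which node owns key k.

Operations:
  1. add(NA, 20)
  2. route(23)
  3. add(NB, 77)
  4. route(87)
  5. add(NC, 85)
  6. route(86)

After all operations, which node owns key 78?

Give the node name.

Op 1: add NA@20 -> ring=[20:NA]
Op 2: route key 23: none >= 23, wrap to smallest pos 20 -> NA
Op 3: add NB@77 -> ring=[20:NA,77:NB]
Op 4: route key 87: none >= 87, wrap to smallest pos 20 -> NA
Op 5: add NC@85 -> ring=[20:NA,77:NB,85:NC]
Op 6: route key 86: none >= 86, wrap to smallest pos 20 -> NA
Final route key 78: smallest pos >= 78 is 85 -> NC

Answer: NC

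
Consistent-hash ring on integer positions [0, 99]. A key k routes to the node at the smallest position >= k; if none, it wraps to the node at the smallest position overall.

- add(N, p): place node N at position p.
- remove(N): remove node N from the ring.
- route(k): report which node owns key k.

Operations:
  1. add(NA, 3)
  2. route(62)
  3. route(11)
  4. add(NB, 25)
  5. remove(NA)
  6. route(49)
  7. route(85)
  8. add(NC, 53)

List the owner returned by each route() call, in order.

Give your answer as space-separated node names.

Answer: NA NA NB NB

Derivation:
Op 1: add NA@3 -> ring=[3:NA]
Op 2: route key 62: none >= 62, wrap to smallest pos 3 -> NA
Op 3: route key 11: none >= 11, wrap to smallest pos 3 -> NA
Op 4: add NB@25 -> ring=[3:NA,25:NB]
Op 5: remove NA -> ring=[25:NB]
Op 6: route key 49: none >= 49, wrap to smallest pos 25 -> NB
Op 7: route key 85: none >= 85, wrap to smallest pos 25 -> NB
Op 8: add NC@53 -> ring=[25:NB,53:NC]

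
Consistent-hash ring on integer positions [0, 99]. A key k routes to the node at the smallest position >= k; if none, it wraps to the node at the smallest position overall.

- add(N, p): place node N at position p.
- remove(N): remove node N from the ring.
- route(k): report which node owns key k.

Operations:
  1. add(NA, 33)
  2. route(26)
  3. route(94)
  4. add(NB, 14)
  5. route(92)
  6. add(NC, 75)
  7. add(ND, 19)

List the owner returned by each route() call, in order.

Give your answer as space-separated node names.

Answer: NA NA NB

Derivation:
Op 1: add NA@33 -> ring=[33:NA]
Op 2: route key 26: smallest pos >= 26 is 33 -> NA
Op 3: route key 94: none >= 94, wrap to smallest pos 33 -> NA
Op 4: add NB@14 -> ring=[14:NB,33:NA]
Op 5: route key 92: none >= 92, wrap to smallest pos 14 -> NB
Op 6: add NC@75 -> ring=[14:NB,33:NA,75:NC]
Op 7: add ND@19 -> ring=[14:NB,19:ND,33:NA,75:NC]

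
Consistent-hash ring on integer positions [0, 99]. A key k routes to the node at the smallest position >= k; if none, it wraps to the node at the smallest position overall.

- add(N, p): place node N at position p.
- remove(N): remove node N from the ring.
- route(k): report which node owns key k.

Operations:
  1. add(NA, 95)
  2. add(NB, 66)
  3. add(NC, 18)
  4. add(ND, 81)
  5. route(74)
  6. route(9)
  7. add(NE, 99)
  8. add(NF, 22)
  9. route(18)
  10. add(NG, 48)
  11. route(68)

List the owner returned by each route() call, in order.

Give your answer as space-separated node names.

Op 1: add NA@95 -> ring=[95:NA]
Op 2: add NB@66 -> ring=[66:NB,95:NA]
Op 3: add NC@18 -> ring=[18:NC,66:NB,95:NA]
Op 4: add ND@81 -> ring=[18:NC,66:NB,81:ND,95:NA]
Op 5: route key 74: smallest pos >= 74 is 81 -> ND
Op 6: route key 9: smallest pos >= 9 is 18 -> NC
Op 7: add NE@99 -> ring=[18:NC,66:NB,81:ND,95:NA,99:NE]
Op 8: add NF@22 -> ring=[18:NC,22:NF,66:NB,81:ND,95:NA,99:NE]
Op 9: route key 18: smallest pos >= 18 is 18 -> NC
Op 10: add NG@48 -> ring=[18:NC,22:NF,48:NG,66:NB,81:ND,95:NA,99:NE]
Op 11: route key 68: smallest pos >= 68 is 81 -> ND

Answer: ND NC NC ND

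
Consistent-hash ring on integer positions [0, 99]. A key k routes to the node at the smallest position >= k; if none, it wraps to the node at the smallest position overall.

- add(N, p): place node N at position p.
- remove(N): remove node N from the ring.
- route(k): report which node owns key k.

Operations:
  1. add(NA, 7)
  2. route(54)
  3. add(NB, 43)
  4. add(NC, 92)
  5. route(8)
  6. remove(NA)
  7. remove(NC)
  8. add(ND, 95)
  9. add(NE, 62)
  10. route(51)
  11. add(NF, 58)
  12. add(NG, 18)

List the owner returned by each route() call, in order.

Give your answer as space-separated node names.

Op 1: add NA@7 -> ring=[7:NA]
Op 2: route key 54: none >= 54, wrap to smallest pos 7 -> NA
Op 3: add NB@43 -> ring=[7:NA,43:NB]
Op 4: add NC@92 -> ring=[7:NA,43:NB,92:NC]
Op 5: route key 8: smallest pos >= 8 is 43 -> NB
Op 6: remove NA -> ring=[43:NB,92:NC]
Op 7: remove NC -> ring=[43:NB]
Op 8: add ND@95 -> ring=[43:NB,95:ND]
Op 9: add NE@62 -> ring=[43:NB,62:NE,95:ND]
Op 10: route key 51: smallest pos >= 51 is 62 -> NE
Op 11: add NF@58 -> ring=[43:NB,58:NF,62:NE,95:ND]
Op 12: add NG@18 -> ring=[18:NG,43:NB,58:NF,62:NE,95:ND]

Answer: NA NB NE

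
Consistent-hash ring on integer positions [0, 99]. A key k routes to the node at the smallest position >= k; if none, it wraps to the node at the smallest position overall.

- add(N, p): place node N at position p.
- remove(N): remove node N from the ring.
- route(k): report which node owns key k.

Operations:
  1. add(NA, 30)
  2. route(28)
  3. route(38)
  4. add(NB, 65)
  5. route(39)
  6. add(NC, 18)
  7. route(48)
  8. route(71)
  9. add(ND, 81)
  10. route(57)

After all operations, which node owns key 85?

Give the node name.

Answer: NC

Derivation:
Op 1: add NA@30 -> ring=[30:NA]
Op 2: route key 28: smallest pos >= 28 is 30 -> NA
Op 3: route key 38: none >= 38, wrap to smallest pos 30 -> NA
Op 4: add NB@65 -> ring=[30:NA,65:NB]
Op 5: route key 39: smallest pos >= 39 is 65 -> NB
Op 6: add NC@18 -> ring=[18:NC,30:NA,65:NB]
Op 7: route key 48: smallest pos >= 48 is 65 -> NB
Op 8: route key 71: none >= 71, wrap to smallest pos 18 -> NC
Op 9: add ND@81 -> ring=[18:NC,30:NA,65:NB,81:ND]
Op 10: route key 57: smallest pos >= 57 is 65 -> NB
Final route key 85: none >= 85, wrap to smallest pos 18 -> NC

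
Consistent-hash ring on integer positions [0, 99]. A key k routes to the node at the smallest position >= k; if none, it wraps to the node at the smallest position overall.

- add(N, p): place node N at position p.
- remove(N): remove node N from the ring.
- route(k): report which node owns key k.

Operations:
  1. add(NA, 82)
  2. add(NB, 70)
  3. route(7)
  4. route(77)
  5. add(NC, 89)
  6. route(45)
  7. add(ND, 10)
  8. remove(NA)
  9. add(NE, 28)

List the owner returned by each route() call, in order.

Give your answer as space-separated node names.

Answer: NB NA NB

Derivation:
Op 1: add NA@82 -> ring=[82:NA]
Op 2: add NB@70 -> ring=[70:NB,82:NA]
Op 3: route key 7: smallest pos >= 7 is 70 -> NB
Op 4: route key 77: smallest pos >= 77 is 82 -> NA
Op 5: add NC@89 -> ring=[70:NB,82:NA,89:NC]
Op 6: route key 45: smallest pos >= 45 is 70 -> NB
Op 7: add ND@10 -> ring=[10:ND,70:NB,82:NA,89:NC]
Op 8: remove NA -> ring=[10:ND,70:NB,89:NC]
Op 9: add NE@28 -> ring=[10:ND,28:NE,70:NB,89:NC]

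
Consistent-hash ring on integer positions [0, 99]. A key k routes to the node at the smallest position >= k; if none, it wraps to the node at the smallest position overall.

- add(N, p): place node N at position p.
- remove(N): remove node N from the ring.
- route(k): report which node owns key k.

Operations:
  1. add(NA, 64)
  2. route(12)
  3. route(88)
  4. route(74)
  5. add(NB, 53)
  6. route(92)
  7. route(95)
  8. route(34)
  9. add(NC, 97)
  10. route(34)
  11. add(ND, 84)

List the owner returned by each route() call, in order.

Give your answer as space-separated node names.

Answer: NA NA NA NB NB NB NB

Derivation:
Op 1: add NA@64 -> ring=[64:NA]
Op 2: route key 12: smallest pos >= 12 is 64 -> NA
Op 3: route key 88: none >= 88, wrap to smallest pos 64 -> NA
Op 4: route key 74: none >= 74, wrap to smallest pos 64 -> NA
Op 5: add NB@53 -> ring=[53:NB,64:NA]
Op 6: route key 92: none >= 92, wrap to smallest pos 53 -> NB
Op 7: route key 95: none >= 95, wrap to smallest pos 53 -> NB
Op 8: route key 34: smallest pos >= 34 is 53 -> NB
Op 9: add NC@97 -> ring=[53:NB,64:NA,97:NC]
Op 10: route key 34: smallest pos >= 34 is 53 -> NB
Op 11: add ND@84 -> ring=[53:NB,64:NA,84:ND,97:NC]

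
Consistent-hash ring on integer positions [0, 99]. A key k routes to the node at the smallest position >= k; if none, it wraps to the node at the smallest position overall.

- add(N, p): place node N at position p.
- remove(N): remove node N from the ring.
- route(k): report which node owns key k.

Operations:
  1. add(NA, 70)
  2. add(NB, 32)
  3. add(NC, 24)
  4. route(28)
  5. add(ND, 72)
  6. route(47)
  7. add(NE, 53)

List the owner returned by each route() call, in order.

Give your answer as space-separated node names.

Op 1: add NA@70 -> ring=[70:NA]
Op 2: add NB@32 -> ring=[32:NB,70:NA]
Op 3: add NC@24 -> ring=[24:NC,32:NB,70:NA]
Op 4: route key 28: smallest pos >= 28 is 32 -> NB
Op 5: add ND@72 -> ring=[24:NC,32:NB,70:NA,72:ND]
Op 6: route key 47: smallest pos >= 47 is 70 -> NA
Op 7: add NE@53 -> ring=[24:NC,32:NB,53:NE,70:NA,72:ND]

Answer: NB NA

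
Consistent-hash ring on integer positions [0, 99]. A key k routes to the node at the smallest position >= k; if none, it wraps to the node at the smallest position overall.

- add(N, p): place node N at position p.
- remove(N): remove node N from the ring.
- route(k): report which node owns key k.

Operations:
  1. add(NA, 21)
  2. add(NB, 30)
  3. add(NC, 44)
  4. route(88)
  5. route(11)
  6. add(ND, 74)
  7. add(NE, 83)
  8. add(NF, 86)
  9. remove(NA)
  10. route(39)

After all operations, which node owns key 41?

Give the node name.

Answer: NC

Derivation:
Op 1: add NA@21 -> ring=[21:NA]
Op 2: add NB@30 -> ring=[21:NA,30:NB]
Op 3: add NC@44 -> ring=[21:NA,30:NB,44:NC]
Op 4: route key 88: none >= 88, wrap to smallest pos 21 -> NA
Op 5: route key 11: smallest pos >= 11 is 21 -> NA
Op 6: add ND@74 -> ring=[21:NA,30:NB,44:NC,74:ND]
Op 7: add NE@83 -> ring=[21:NA,30:NB,44:NC,74:ND,83:NE]
Op 8: add NF@86 -> ring=[21:NA,30:NB,44:NC,74:ND,83:NE,86:NF]
Op 9: remove NA -> ring=[30:NB,44:NC,74:ND,83:NE,86:NF]
Op 10: route key 39: smallest pos >= 39 is 44 -> NC
Final route key 41: smallest pos >= 41 is 44 -> NC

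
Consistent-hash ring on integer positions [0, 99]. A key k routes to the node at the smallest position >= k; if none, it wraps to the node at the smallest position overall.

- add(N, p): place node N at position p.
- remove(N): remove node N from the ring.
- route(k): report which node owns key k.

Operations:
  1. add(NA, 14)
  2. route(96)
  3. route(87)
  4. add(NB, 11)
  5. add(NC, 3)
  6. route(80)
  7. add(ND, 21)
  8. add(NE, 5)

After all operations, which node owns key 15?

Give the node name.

Op 1: add NA@14 -> ring=[14:NA]
Op 2: route key 96: none >= 96, wrap to smallest pos 14 -> NA
Op 3: route key 87: none >= 87, wrap to smallest pos 14 -> NA
Op 4: add NB@11 -> ring=[11:NB,14:NA]
Op 5: add NC@3 -> ring=[3:NC,11:NB,14:NA]
Op 6: route key 80: none >= 80, wrap to smallest pos 3 -> NC
Op 7: add ND@21 -> ring=[3:NC,11:NB,14:NA,21:ND]
Op 8: add NE@5 -> ring=[3:NC,5:NE,11:NB,14:NA,21:ND]
Final route key 15: smallest pos >= 15 is 21 -> ND

Answer: ND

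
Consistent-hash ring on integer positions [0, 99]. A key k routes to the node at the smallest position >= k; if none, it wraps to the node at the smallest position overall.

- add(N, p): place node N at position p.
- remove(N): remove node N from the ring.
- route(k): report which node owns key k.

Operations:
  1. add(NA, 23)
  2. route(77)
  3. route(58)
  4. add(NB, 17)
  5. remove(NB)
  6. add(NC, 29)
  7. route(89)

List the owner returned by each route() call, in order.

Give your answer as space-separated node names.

Answer: NA NA NA

Derivation:
Op 1: add NA@23 -> ring=[23:NA]
Op 2: route key 77: none >= 77, wrap to smallest pos 23 -> NA
Op 3: route key 58: none >= 58, wrap to smallest pos 23 -> NA
Op 4: add NB@17 -> ring=[17:NB,23:NA]
Op 5: remove NB -> ring=[23:NA]
Op 6: add NC@29 -> ring=[23:NA,29:NC]
Op 7: route key 89: none >= 89, wrap to smallest pos 23 -> NA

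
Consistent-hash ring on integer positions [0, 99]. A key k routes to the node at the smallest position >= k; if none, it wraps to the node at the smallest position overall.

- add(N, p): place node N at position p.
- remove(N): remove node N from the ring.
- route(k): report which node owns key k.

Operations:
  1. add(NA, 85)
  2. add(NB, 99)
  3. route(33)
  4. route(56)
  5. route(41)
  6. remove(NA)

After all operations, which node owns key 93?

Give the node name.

Answer: NB

Derivation:
Op 1: add NA@85 -> ring=[85:NA]
Op 2: add NB@99 -> ring=[85:NA,99:NB]
Op 3: route key 33: smallest pos >= 33 is 85 -> NA
Op 4: route key 56: smallest pos >= 56 is 85 -> NA
Op 5: route key 41: smallest pos >= 41 is 85 -> NA
Op 6: remove NA -> ring=[99:NB]
Final route key 93: smallest pos >= 93 is 99 -> NB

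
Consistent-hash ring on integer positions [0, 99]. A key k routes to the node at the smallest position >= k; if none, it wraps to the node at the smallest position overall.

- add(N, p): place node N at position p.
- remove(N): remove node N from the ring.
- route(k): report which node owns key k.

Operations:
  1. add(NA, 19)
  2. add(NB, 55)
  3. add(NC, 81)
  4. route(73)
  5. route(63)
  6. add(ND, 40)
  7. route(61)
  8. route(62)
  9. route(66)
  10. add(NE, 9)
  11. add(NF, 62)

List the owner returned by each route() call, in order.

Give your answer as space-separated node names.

Op 1: add NA@19 -> ring=[19:NA]
Op 2: add NB@55 -> ring=[19:NA,55:NB]
Op 3: add NC@81 -> ring=[19:NA,55:NB,81:NC]
Op 4: route key 73: smallest pos >= 73 is 81 -> NC
Op 5: route key 63: smallest pos >= 63 is 81 -> NC
Op 6: add ND@40 -> ring=[19:NA,40:ND,55:NB,81:NC]
Op 7: route key 61: smallest pos >= 61 is 81 -> NC
Op 8: route key 62: smallest pos >= 62 is 81 -> NC
Op 9: route key 66: smallest pos >= 66 is 81 -> NC
Op 10: add NE@9 -> ring=[9:NE,19:NA,40:ND,55:NB,81:NC]
Op 11: add NF@62 -> ring=[9:NE,19:NA,40:ND,55:NB,62:NF,81:NC]

Answer: NC NC NC NC NC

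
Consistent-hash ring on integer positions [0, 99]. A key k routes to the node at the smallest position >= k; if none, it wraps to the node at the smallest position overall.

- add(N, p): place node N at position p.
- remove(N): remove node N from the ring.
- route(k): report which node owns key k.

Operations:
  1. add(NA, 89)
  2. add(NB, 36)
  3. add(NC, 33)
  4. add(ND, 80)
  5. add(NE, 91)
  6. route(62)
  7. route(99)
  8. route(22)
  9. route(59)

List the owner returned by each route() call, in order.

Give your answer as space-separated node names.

Op 1: add NA@89 -> ring=[89:NA]
Op 2: add NB@36 -> ring=[36:NB,89:NA]
Op 3: add NC@33 -> ring=[33:NC,36:NB,89:NA]
Op 4: add ND@80 -> ring=[33:NC,36:NB,80:ND,89:NA]
Op 5: add NE@91 -> ring=[33:NC,36:NB,80:ND,89:NA,91:NE]
Op 6: route key 62: smallest pos >= 62 is 80 -> ND
Op 7: route key 99: none >= 99, wrap to smallest pos 33 -> NC
Op 8: route key 22: smallest pos >= 22 is 33 -> NC
Op 9: route key 59: smallest pos >= 59 is 80 -> ND

Answer: ND NC NC ND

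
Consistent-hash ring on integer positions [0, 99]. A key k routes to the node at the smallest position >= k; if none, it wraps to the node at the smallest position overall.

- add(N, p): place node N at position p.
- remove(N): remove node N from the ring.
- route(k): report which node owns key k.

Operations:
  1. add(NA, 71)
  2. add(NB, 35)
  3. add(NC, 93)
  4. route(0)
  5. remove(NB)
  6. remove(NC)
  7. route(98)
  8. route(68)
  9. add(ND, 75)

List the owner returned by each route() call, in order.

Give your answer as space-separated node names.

Op 1: add NA@71 -> ring=[71:NA]
Op 2: add NB@35 -> ring=[35:NB,71:NA]
Op 3: add NC@93 -> ring=[35:NB,71:NA,93:NC]
Op 4: route key 0: smallest pos >= 0 is 35 -> NB
Op 5: remove NB -> ring=[71:NA,93:NC]
Op 6: remove NC -> ring=[71:NA]
Op 7: route key 98: none >= 98, wrap to smallest pos 71 -> NA
Op 8: route key 68: smallest pos >= 68 is 71 -> NA
Op 9: add ND@75 -> ring=[71:NA,75:ND]

Answer: NB NA NA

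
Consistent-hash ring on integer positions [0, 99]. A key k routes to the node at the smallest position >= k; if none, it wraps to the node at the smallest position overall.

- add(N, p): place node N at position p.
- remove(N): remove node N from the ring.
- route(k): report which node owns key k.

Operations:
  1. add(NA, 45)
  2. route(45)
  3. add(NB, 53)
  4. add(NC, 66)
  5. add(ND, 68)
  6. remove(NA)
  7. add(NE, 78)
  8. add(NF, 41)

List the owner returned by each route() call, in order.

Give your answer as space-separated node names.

Answer: NA

Derivation:
Op 1: add NA@45 -> ring=[45:NA]
Op 2: route key 45: smallest pos >= 45 is 45 -> NA
Op 3: add NB@53 -> ring=[45:NA,53:NB]
Op 4: add NC@66 -> ring=[45:NA,53:NB,66:NC]
Op 5: add ND@68 -> ring=[45:NA,53:NB,66:NC,68:ND]
Op 6: remove NA -> ring=[53:NB,66:NC,68:ND]
Op 7: add NE@78 -> ring=[53:NB,66:NC,68:ND,78:NE]
Op 8: add NF@41 -> ring=[41:NF,53:NB,66:NC,68:ND,78:NE]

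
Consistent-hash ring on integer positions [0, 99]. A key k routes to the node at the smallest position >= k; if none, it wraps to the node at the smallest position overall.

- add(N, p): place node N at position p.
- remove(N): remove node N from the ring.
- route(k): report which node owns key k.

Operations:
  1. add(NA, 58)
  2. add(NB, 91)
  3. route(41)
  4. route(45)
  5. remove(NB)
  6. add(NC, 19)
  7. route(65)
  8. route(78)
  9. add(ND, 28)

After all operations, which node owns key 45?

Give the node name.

Answer: NA

Derivation:
Op 1: add NA@58 -> ring=[58:NA]
Op 2: add NB@91 -> ring=[58:NA,91:NB]
Op 3: route key 41: smallest pos >= 41 is 58 -> NA
Op 4: route key 45: smallest pos >= 45 is 58 -> NA
Op 5: remove NB -> ring=[58:NA]
Op 6: add NC@19 -> ring=[19:NC,58:NA]
Op 7: route key 65: none >= 65, wrap to smallest pos 19 -> NC
Op 8: route key 78: none >= 78, wrap to smallest pos 19 -> NC
Op 9: add ND@28 -> ring=[19:NC,28:ND,58:NA]
Final route key 45: smallest pos >= 45 is 58 -> NA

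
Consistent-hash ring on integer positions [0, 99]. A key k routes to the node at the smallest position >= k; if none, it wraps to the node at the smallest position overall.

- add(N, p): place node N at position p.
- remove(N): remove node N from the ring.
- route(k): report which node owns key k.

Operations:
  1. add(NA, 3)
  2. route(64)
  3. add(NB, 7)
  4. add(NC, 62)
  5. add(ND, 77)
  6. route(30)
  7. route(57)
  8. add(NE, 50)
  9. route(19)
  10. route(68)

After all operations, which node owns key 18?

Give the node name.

Op 1: add NA@3 -> ring=[3:NA]
Op 2: route key 64: none >= 64, wrap to smallest pos 3 -> NA
Op 3: add NB@7 -> ring=[3:NA,7:NB]
Op 4: add NC@62 -> ring=[3:NA,7:NB,62:NC]
Op 5: add ND@77 -> ring=[3:NA,7:NB,62:NC,77:ND]
Op 6: route key 30: smallest pos >= 30 is 62 -> NC
Op 7: route key 57: smallest pos >= 57 is 62 -> NC
Op 8: add NE@50 -> ring=[3:NA,7:NB,50:NE,62:NC,77:ND]
Op 9: route key 19: smallest pos >= 19 is 50 -> NE
Op 10: route key 68: smallest pos >= 68 is 77 -> ND
Final route key 18: smallest pos >= 18 is 50 -> NE

Answer: NE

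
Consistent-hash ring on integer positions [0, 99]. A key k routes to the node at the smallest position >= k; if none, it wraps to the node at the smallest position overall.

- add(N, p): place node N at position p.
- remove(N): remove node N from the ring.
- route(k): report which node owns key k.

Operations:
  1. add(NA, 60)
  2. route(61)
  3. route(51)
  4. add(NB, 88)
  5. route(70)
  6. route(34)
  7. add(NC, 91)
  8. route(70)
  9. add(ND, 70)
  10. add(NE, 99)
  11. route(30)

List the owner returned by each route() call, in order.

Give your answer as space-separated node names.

Op 1: add NA@60 -> ring=[60:NA]
Op 2: route key 61: none >= 61, wrap to smallest pos 60 -> NA
Op 3: route key 51: smallest pos >= 51 is 60 -> NA
Op 4: add NB@88 -> ring=[60:NA,88:NB]
Op 5: route key 70: smallest pos >= 70 is 88 -> NB
Op 6: route key 34: smallest pos >= 34 is 60 -> NA
Op 7: add NC@91 -> ring=[60:NA,88:NB,91:NC]
Op 8: route key 70: smallest pos >= 70 is 88 -> NB
Op 9: add ND@70 -> ring=[60:NA,70:ND,88:NB,91:NC]
Op 10: add NE@99 -> ring=[60:NA,70:ND,88:NB,91:NC,99:NE]
Op 11: route key 30: smallest pos >= 30 is 60 -> NA

Answer: NA NA NB NA NB NA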